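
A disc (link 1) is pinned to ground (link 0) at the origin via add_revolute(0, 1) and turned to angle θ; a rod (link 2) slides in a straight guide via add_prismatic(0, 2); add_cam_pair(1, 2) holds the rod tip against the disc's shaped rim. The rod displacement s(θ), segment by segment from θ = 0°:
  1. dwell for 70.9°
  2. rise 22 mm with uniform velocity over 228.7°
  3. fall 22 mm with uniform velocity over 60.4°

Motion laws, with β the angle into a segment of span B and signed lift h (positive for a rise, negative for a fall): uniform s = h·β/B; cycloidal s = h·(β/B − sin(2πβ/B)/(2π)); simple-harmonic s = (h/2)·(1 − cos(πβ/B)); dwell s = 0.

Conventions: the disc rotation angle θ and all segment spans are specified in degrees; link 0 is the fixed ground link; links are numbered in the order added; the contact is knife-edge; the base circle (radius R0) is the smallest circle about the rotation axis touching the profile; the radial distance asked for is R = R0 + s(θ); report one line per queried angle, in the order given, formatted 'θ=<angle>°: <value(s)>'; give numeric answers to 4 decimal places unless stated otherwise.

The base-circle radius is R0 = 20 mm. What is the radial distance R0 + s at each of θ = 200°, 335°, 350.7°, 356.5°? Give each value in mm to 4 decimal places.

segment 1 (0° to 70.9°, dwell): s unchanged at 0.0000
θ = 200° falls in segment 2 (70.9° to 299.6°, uniform, h = 22): β = 200 − 70.9 = 129.1°, B = 228.7°; Δs = 22·129.1/228.7 = 12.4189; s = 0.0000 + 12.4189 = 12.4189
segment 2 (70.9° to 299.6°, uniform, h = 22) is passed completely: s = 0.0000 + (22) = 22.0000
θ = 335° falls in segment 3 (299.6° to 360°, uniform, h = -22): β = 335 − 299.6 = 35.4°, B = 60.4°; Δs = -22·35.4/60.4 = -12.8940; s = 22.0000 − 12.8940 = 9.1060
θ = 350.7° falls in segment 3 (299.6° to 360°, uniform, h = -22): β = 350.7 − 299.6 = 51.1°, B = 60.4°; Δs = -22·51.1/60.4 = -18.6126; s = 22.0000 − 18.6126 = 3.3874
θ = 356.5° falls in segment 3 (299.6° to 360°, uniform, h = -22): β = 356.5 − 299.6 = 56.9°, B = 60.4°; Δs = -22·56.9/60.4 = -20.7252; s = 22.0000 − 20.7252 = 1.2748
θ=200°: R = R0 + s = 20 + 12.4189 = 32.4189
θ=335°: R = R0 + s = 20 + 9.1060 = 29.1060
θ=350.7°: R = R0 + s = 20 + 3.3874 = 23.3874
θ=356.5°: R = R0 + s = 20 + 1.2748 = 21.2748

θ=200°: 32.4189
θ=335°: 29.1060
θ=350.7°: 23.3874
θ=356.5°: 21.2748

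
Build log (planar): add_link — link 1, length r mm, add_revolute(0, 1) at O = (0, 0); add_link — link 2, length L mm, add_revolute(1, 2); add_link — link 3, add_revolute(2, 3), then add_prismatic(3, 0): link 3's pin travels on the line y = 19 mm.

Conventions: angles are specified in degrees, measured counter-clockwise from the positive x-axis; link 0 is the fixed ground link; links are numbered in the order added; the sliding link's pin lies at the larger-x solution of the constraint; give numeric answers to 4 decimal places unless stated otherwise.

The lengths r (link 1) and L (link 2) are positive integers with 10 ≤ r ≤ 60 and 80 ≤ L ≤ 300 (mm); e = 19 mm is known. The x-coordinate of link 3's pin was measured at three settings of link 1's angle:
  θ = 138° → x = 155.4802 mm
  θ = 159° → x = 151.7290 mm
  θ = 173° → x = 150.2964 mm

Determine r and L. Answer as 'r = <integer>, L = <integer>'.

constraint per measurement: (x − r cos θ)² + (r sin θ − e)² = L²
subtracting the θ₁ and θ₂ equations cancels the r² and L² terms:
r = (x₁² − x₂²) / (2[(x₁cos θ₁ + e sin θ₁) − (x₂cos θ₂ + e sin θ₂)]) = 17.9999 → r = 18
L² = (x₁ − r cos θ₁)² + (r sin θ₁ − e)² = 28561.0023 → L = 169.0000 → L = 169
check at θ₃=173°: x = 150.2964 (printed 150.2964) ✓

r = 18, L = 169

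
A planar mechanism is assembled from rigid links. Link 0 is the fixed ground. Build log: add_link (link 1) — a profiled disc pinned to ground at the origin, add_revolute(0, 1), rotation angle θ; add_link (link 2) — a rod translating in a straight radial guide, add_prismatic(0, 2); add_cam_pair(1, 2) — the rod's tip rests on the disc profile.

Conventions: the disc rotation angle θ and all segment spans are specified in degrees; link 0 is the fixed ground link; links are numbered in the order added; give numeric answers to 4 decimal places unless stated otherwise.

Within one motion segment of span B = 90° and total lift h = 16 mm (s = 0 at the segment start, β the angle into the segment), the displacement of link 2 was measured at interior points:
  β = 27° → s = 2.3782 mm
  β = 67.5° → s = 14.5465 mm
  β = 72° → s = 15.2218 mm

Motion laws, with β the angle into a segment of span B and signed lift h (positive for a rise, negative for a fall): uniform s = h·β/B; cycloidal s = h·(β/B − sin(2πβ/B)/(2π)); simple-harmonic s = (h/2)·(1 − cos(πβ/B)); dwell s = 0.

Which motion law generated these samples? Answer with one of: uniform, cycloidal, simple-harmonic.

candidates at β/B = r: uniform s = h·r (linear in β); cycloidal s = h·(r − sin(2πr)/(2π)); simple-harmonic s = (h/2)(1 − cos(πr))
β=27°: printed 2.3782 | uniform 4.8000, cycloidal 2.3782, simple-harmonic 3.2977
β=67.5°: printed 14.5465 | uniform 12.0000, cycloidal 14.5465, simple-harmonic 13.6569
β=72°: printed 15.2218 | uniform 12.8000, cycloidal 15.2218, simple-harmonic 14.4721
only one law matches every sample → cycloidal

cycloidal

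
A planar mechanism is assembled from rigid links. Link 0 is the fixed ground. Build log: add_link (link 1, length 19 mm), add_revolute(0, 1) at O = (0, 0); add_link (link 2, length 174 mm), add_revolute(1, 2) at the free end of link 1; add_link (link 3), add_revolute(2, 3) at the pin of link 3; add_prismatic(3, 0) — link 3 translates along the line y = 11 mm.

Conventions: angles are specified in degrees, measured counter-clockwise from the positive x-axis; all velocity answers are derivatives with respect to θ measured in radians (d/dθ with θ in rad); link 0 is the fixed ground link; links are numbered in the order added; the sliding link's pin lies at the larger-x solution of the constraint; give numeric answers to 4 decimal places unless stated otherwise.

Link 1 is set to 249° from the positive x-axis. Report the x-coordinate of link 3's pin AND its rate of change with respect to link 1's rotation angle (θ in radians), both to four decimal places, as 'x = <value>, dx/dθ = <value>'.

geometry: r = 19 mm, L = 174 mm, e = 11 mm
crank pin P = (r cos θ, r sin θ) = (-6.808991, -17.738028)
h = r sin θ − e = -17.738028 − 11 = -28.738028
x = r cos θ + √(L² − h²) = -6.808991 + 171.610389 = 164.801398
dx/dθ = −r sin θ − h·r cos θ/√(L² − h²) (θ in radians; h = -28.738028) = 16.597788

x = 164.8014, dx/dθ = 16.5978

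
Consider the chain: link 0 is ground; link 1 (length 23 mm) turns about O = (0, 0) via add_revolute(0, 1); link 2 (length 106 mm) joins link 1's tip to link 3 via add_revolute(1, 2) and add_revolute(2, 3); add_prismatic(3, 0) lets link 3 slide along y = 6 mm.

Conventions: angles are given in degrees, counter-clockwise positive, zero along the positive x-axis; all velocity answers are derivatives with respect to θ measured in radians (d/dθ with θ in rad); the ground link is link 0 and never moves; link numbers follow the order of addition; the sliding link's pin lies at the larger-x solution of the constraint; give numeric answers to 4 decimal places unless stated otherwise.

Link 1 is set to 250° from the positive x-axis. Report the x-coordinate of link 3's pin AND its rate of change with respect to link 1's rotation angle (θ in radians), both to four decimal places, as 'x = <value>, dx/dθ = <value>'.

geometry: r = 23 mm, L = 106 mm, e = 6 mm
crank pin P = (r cos θ, r sin θ) = (-7.866463, -21.612930)
h = r sin θ − e = -21.612930 − 6 = -27.612930
x = r cos θ + √(L² − h²) = -7.866463 + 102.340247 = 94.473783
dx/dθ = −r sin θ − h·r cos θ/√(L² − h²) (θ in radians; h = -27.612930) = 19.490441

x = 94.4738, dx/dθ = 19.4904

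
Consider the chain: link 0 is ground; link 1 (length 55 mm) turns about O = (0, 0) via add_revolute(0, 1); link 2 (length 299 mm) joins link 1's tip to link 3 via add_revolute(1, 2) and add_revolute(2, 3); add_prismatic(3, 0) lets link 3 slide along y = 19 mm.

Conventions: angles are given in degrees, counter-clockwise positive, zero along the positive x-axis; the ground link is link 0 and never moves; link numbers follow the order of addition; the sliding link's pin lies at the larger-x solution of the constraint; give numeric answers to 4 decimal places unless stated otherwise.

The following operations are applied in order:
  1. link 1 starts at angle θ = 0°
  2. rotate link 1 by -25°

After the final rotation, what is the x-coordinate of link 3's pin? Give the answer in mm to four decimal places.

geometry: r = 55 mm, L = 299 mm, e = 19 mm; θ starts at 0°
rotate link 1 by -25°: θ ← 0° -25° = -25°
crank pin P = (r cos θ, r sin θ) = (49.846928, -23.244004)
h = r sin θ − e = -23.244004 − 19 = -42.244004
x = r cos θ + √(L² − h²) = 49.846928 + 296.000750 = 345.847678

345.8477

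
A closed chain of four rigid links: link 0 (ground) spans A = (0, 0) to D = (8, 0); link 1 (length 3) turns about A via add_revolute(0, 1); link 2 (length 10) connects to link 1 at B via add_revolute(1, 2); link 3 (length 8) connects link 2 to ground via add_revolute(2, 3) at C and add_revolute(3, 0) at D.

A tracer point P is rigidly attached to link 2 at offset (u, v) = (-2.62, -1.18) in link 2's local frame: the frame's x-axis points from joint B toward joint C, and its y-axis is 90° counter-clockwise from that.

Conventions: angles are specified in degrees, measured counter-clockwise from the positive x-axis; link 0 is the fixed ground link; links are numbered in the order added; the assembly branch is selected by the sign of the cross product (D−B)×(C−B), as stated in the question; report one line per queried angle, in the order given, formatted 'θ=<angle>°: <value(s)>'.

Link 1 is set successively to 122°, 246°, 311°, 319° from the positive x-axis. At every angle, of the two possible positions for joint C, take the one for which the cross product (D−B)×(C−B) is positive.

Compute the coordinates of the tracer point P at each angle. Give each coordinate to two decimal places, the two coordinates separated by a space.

A=(0,0), D=(8.00,0)
θ=122°: B = A + 3.00·(cos122°, sin122°) = (-1.5898, 2.5441)
θ=122°: |BD| = 9.9215
θ=122°: circle(B,10.00) ∩ circle(D,8.00): a=6.7750, h=7.3552
θ=122°:   candidates: C₊=(6.8448,7.9162) cross=72.975; C₋=(3.0726,-6.3025) cross=-72.975
θ=122°:   branch + wants cross > 0 → take C=(6.8448,7.9162) (cross=72.975)
θ=122°: ex = (C−B)/|BC| = (0.8435,0.5372); ey = (-0.5372,0.8435)
θ=122°: P = B + -2.62·ex + -1.18·ey = (-3.1657,0.1414)
θ=246°: B = A + 3.00·(cos246°, sin246°) = (-1.2202, -2.7406)
θ=246°: |BD| = 9.6189
θ=246°: circle(B,10.00) ∩ circle(D,8.00): a=6.6808, h=7.4409
θ=246°:   candidates: C₊=(3.0636,6.2954) cross=71.574; C₋=(7.3037,-7.9696) cross=-71.574
θ=246°:   branch + wants cross > 0 → take C=(3.0636,6.2954) (cross=71.574)
θ=246°: ex = (C−B)/|BC| = (0.4284,0.9036); ey = (-0.9036,0.4284)
θ=246°: P = B + -2.62·ex + -1.18·ey = (-1.2763,-5.6136)
θ=311°: B = A + 3.00·(cos311°, sin311°) = (1.9682, -2.2641)
θ=311°: |BD| = 6.4428
θ=311°: circle(B,10.00) ∩ circle(D,8.00): a=6.0152, h=7.9886
θ=311°:   candidates: C₊=(4.7924,7.3288) cross=51.468; C₋=(10.4071,-7.6293) cross=-51.468
θ=311°:   branch + wants cross > 0 → take C=(4.7924,7.3288) (cross=51.468)
θ=311°: ex = (C−B)/|BC| = (0.2824,0.9593); ey = (-0.9593,0.2824)
θ=311°: P = B + -2.62·ex + -1.18·ey = (2.3602,-5.1107)
θ=319°: B = A + 3.00·(cos319°, sin319°) = (2.2641, -1.9682)
θ=319°: |BD| = 6.0642
θ=319°: circle(B,10.00) ∩ circle(D,8.00): a=6.0003, h=7.9997
θ=319°:   candidates: C₊=(5.3432,7.5460) cross=48.512; C₋=(10.5360,-7.5874) cross=-48.512
θ=319°:   branch + wants cross > 0 → take C=(5.3432,7.5460) (cross=48.512)
θ=319°: ex = (C−B)/|BC| = (0.3079,0.9514); ey = (-0.9514,0.3079)
θ=319°: P = B + -2.62·ex + -1.18·ey = (2.5801,-4.8242)

θ=122°: -3.17 0.14
θ=246°: -1.28 -5.61
θ=311°: 2.36 -5.11
θ=319°: 2.58 -4.82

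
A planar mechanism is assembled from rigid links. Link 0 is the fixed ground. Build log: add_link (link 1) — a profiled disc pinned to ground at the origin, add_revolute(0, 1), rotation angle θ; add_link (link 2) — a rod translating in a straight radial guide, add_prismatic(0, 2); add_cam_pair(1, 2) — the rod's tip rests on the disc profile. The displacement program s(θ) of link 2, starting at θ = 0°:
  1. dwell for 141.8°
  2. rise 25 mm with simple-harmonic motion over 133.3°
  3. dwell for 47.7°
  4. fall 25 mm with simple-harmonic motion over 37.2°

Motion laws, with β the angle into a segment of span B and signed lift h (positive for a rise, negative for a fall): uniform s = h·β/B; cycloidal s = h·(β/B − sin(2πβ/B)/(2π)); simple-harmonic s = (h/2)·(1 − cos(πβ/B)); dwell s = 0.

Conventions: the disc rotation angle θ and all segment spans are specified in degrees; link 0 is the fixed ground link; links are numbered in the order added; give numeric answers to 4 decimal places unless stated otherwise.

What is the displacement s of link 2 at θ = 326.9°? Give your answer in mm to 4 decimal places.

seg 1 [0°–141.8°] dwell: s stays 0.0000
seg 2 [141.8°–275.1°] simple-harmonic, h=25: full span → s += 25 → s = 25.0000
seg 3 [275.1°–322.8°] dwell: s stays 25.0000
seg 4 [322.8°–360°] simple-harmonic, h=-25: θ=326.9° here. β=4.1, B=37.2. -25/2·(1 − cos(π·0.1102)) = -0.7419 → s = 24.2581

24.2581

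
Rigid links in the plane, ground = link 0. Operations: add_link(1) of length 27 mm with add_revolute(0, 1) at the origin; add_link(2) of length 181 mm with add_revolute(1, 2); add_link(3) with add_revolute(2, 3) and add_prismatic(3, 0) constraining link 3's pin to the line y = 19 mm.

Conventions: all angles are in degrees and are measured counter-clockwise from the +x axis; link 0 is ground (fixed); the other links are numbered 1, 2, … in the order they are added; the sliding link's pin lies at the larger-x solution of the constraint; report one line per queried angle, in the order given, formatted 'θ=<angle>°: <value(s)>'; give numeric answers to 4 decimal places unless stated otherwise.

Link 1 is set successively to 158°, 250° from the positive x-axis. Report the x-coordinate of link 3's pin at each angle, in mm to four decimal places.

geometry: r = 27 mm, L = 181 mm, e = 19 mm
θ=158°: crank pin P = (r cos θ, r sin θ) = (-25.033964, 10.114378)
θ=158°: h = r sin θ − e = 10.114378 − 19 = -8.885622
θ=158°: x = r cos θ + √(L² − h²) = -25.033964 + 180.781763 = 155.747799
θ=250°: crank pin P = (r cos θ, r sin θ) = (-9.234544, -25.371701)
θ=250°: h = r sin θ − e = -25.371701 − 19 = -44.371701
θ=250°: x = r cos θ + √(L² − h²) = -9.234544 + 175.476928 = 166.242384

θ=158°: 155.7478
θ=250°: 166.2424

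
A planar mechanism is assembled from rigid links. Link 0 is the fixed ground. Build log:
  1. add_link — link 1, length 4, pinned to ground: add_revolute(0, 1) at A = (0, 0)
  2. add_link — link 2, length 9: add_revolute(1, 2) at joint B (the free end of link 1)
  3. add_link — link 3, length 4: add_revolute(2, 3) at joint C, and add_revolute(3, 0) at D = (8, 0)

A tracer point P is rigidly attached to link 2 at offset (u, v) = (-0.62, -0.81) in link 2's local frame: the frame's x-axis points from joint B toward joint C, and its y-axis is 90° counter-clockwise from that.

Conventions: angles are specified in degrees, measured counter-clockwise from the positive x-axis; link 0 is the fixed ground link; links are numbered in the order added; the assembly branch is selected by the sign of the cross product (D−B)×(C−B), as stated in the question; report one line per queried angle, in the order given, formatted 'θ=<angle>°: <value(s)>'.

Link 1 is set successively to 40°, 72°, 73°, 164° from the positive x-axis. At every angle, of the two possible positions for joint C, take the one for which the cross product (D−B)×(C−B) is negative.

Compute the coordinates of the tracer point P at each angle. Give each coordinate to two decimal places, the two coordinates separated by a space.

A=(0,0), D=(8.00,0)
θ=40°: B = A + 4.00·(cos40°, sin40°) = (3.0642, 2.5712)
θ=40°: |BD| = 5.5654
θ=40°: circle(B,9.00) ∩ circle(D,4.00): a=8.6224, h=2.5797
θ=40°:   candidates: C₊=(11.9030,0.8755) cross=14.357; C₋=(9.5194,-3.7002) cross=-14.357
θ=40°:   branch - wants cross < 0 → take C=(9.5194,-3.7002) (cross=-14.357)
θ=40°: ex = (C−B)/|BC| = (0.7173,-0.6968); ey = (0.6968,0.7173)
θ=40°: P = B + -0.62·ex + -0.81·ey = (2.0551,2.4222)
θ=72°: B = A + 4.00·(cos72°, sin72°) = (1.2361, 3.8042)
θ=72°: |BD| = 7.7603
θ=72°: circle(B,9.00) ∩ circle(D,4.00): a=8.0681, h=3.9881
θ=72°:   candidates: C₊=(10.2233,3.3252) cross=30.949; C₋=(6.3132,-3.6270) cross=-30.949
θ=72°:   branch - wants cross < 0 → take C=(6.3132,-3.6270) (cross=-30.949)
θ=72°: ex = (C−B)/|BC| = (0.5641,-0.8257); ey = (0.8257,0.5641)
θ=72°: P = B + -0.62·ex + -0.81·ey = (0.2175,3.8592)
θ=73°: B = A + 4.00·(cos73°, sin73°) = (1.1695, 3.8252)
θ=73°: |BD| = 7.8287
θ=73°: circle(B,9.00) ∩ circle(D,4.00): a=8.0657, h=3.9930
θ=73°:   candidates: C₊=(10.1579,3.3680) cross=31.260; C₋=(6.2558,-3.5997) cross=-31.260
θ=73°:   branch - wants cross < 0 → take C=(6.2558,-3.5997) (cross=-31.260)
θ=73°: ex = (C−B)/|BC| = (0.5651,-0.8250); ey = (0.8250,0.5651)
θ=73°: P = B + -0.62·ex + -0.81·ey = (0.1509,3.8789)
θ=164°: B = A + 4.00·(cos164°, sin164°) = (-3.8450, 1.1025)
θ=164°: |BD| = 11.8962
θ=164°: circle(B,9.00) ∩ circle(D,4.00): a=8.6801, h=2.3783
θ=164°:   candidates: C₊=(5.0181,2.6661) cross=28.293; C₋=(4.5773,-2.0700) cross=-28.293
θ=164°:   branch - wants cross < 0 → take C=(4.5773,-2.0700) (cross=-28.293)
θ=164°: ex = (C−B)/|BC| = (0.9358,-0.3525); ey = (0.3525,0.9358)
θ=164°: P = B + -0.62·ex + -0.81·ey = (-4.7108,0.5631)

θ=40°: 2.06 2.42
θ=72°: 0.22 3.86
θ=73°: 0.15 3.88
θ=164°: -4.71 0.56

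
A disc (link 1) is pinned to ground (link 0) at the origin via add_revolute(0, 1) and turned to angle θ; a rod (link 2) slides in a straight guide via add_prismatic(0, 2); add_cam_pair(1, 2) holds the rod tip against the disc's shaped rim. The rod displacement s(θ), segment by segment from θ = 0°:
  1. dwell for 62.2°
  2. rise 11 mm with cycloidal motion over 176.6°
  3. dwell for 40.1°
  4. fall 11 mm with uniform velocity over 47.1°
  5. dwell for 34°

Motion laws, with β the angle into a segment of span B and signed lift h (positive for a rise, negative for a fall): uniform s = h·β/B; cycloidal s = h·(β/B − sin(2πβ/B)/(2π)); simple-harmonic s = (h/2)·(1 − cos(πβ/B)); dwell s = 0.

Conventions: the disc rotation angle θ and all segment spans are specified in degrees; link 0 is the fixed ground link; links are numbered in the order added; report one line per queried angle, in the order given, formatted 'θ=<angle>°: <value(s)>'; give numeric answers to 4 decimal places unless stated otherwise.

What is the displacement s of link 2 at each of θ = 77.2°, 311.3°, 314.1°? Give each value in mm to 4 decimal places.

segment 1 (0° to 62.2°, dwell): s unchanged at 0.0000
θ = 77.2° falls in segment 2 (62.2° to 238.8°, cycloidal, h = 11): β = 77.2 − 62.2 = 15°, B = 176.6°; Δs = 11·(0.0849 − sin(2π·0.0849)/(2π)) = 0.0437; s = 0.0000 + 0.0437 = 0.0437
segment 2 (62.2° to 238.8°, cycloidal, h = 11) is passed completely: s = 0.0000 + (11) = 11.0000
segment 3 (238.8° to 278.9°, dwell): s unchanged at 11.0000
θ = 311.3° falls in segment 4 (278.9° to 326°, uniform, h = -11): β = 311.3 − 278.9 = 32.4°, B = 47.1°; Δs = -11·32.4/47.1 = -7.5669; s = 11.0000 − 7.5669 = 3.4331
θ = 314.1° falls in segment 4 (278.9° to 326°, uniform, h = -11): β = 314.1 − 278.9 = 35.2°, B = 47.1°; Δs = -11·35.2/47.1 = -8.2208; s = 11.0000 − 8.2208 = 2.7792

θ=77.2°: 0.0437
θ=311.3°: 3.4331
θ=314.1°: 2.7792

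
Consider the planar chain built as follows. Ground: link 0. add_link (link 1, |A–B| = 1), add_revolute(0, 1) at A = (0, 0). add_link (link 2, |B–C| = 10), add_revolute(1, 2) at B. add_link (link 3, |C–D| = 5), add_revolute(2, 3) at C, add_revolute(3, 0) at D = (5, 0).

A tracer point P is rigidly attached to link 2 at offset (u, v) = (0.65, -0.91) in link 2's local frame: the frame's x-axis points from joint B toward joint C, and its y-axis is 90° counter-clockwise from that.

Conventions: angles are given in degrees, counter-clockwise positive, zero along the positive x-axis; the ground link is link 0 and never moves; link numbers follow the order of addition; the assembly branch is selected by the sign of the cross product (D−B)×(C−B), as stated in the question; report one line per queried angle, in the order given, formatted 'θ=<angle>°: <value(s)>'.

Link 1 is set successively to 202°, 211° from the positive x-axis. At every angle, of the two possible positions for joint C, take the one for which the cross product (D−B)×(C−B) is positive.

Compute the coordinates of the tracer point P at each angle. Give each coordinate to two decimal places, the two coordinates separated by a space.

A=(0,0), D=(5.00,0)
θ=202°: B = A + 1.00·(cos202°, sin202°) = (-0.9272, -0.3746)
θ=202°: |BD| = 5.9390
θ=202°: circle(B,10.00) ∩ circle(D,5.00): a=9.2837, h=3.7166
θ=202°:   candidates: C₊=(8.1036,3.9202) cross=22.073; C₋=(8.5724,-3.4982) cross=-22.073
θ=202°:   branch + wants cross > 0 → take C=(8.1036,3.9202) (cross=22.073)
θ=202°: ex = (C−B)/|BC| = (0.9031,0.4295); ey = (-0.4295,0.9031)
θ=202°: P = B + 0.65·ex + -0.91·ey = (0.0506,-0.9172)
θ=211°: B = A + 1.00·(cos211°, sin211°) = (-0.8572, -0.5150)
θ=211°: |BD| = 5.8798
θ=211°: circle(B,10.00) ∩ circle(D,5.00): a=9.3177, h=3.6305
θ=211°:   candidates: C₊=(8.1067,3.9177) cross=21.347; C₋=(8.7427,-3.3154) cross=-21.347
θ=211°:   branch + wants cross > 0 → take C=(8.1067,3.9177) (cross=21.347)
θ=211°: ex = (C−B)/|BC| = (0.8964,0.4433); ey = (-0.4433,0.8964)
θ=211°: P = B + 0.65·ex + -0.91·ey = (0.1289,-1.0426)

θ=202°: 0.05 -0.92
θ=211°: 0.13 -1.04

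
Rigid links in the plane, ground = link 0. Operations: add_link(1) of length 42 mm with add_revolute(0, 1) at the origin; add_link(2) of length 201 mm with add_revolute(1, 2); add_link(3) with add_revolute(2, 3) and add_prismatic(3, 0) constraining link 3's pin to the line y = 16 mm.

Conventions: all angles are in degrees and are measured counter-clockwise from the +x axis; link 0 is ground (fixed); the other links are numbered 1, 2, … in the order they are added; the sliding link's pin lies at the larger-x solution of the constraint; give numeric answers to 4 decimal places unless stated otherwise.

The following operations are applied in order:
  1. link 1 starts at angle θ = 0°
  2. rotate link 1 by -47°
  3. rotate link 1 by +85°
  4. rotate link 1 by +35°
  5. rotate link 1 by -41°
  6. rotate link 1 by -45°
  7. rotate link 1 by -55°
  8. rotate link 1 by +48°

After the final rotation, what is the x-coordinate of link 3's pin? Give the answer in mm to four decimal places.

geometry: r = 42 mm, L = 201 mm, e = 16 mm; θ starts at 0°
rotate link 1 by -47°: θ ← 0° -47° = -47°
rotate link 1 by +85°: θ ← -47° +85° = 38°
rotate link 1 by +35°: θ ← 38° +35° = 73°
rotate link 1 by -41°: θ ← 73° -41° = 32°
rotate link 1 by -45°: θ ← 32° -45° = -13°
rotate link 1 by -55°: θ ← -13° -55° = -68°
rotate link 1 by +48°: θ ← -68° +48° = -20°
crank pin P = (r cos θ, r sin θ) = (39.467090, -14.364846)
h = r sin θ − e = -14.364846 − 16 = -30.364846
x = r cos θ + √(L² − h²) = 39.467090 + 198.693171 = 238.160261

238.1603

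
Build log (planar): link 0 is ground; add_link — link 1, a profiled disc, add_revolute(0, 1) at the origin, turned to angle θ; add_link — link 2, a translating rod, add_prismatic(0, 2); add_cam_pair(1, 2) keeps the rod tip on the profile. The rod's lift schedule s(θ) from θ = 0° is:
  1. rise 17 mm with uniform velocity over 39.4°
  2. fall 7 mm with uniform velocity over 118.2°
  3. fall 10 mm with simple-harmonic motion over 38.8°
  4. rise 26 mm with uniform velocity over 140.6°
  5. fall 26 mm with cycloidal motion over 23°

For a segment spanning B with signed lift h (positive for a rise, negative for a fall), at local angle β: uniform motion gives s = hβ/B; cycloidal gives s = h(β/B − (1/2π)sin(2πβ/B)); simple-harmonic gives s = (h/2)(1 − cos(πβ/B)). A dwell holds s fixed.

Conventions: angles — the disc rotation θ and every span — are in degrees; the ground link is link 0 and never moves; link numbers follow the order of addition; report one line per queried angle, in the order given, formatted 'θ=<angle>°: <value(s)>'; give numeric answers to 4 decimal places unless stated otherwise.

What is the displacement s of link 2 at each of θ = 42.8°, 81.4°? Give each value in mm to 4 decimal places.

seg 1 [0°–39.4°] uniform, h=17: full span → s += 17 → s = 17.0000
seg 2 [39.4°–157.6°] uniform, h=-7: θ=42.8° here. β=3.4, B=118.2. -7·3.4/118.2 = -0.2014 → s = 16.7986
seg 2 [39.4°–157.6°] uniform, h=-7: θ=81.4° here. β=42, B=118.2. -7·42/118.2 = -2.4873 → s = 14.5127

θ=42.8°: 16.7986
θ=81.4°: 14.5127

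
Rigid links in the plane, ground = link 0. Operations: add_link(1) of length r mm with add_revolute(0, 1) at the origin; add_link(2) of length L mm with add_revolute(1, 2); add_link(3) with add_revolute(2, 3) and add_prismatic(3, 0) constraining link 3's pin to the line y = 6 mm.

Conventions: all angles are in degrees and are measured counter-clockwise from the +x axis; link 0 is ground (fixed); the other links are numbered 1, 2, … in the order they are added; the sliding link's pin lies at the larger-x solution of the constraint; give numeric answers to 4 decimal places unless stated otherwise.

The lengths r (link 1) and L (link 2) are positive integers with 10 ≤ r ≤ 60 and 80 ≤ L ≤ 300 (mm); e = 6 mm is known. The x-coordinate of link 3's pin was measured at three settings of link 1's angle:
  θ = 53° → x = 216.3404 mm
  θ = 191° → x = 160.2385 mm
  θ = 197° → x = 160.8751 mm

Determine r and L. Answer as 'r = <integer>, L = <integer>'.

constraint per measurement: (x − r cos θ)² + (r sin θ − e)² = L²
subtracting the θ₁ and θ₂ equations cancels the r² and L² terms:
r = (x₁² − x₂²) / (2[(x₁cos θ₁ + e sin θ₁) − (x₂cos θ₂ + e sin θ₂)]) = 36.0000 → r = 36
L² = (x₁ − r cos θ₁)² + (r sin θ₁ − e)² = 38415.9811 → L = 196.0000 → L = 196
check at θ₃=197°: x = 160.8751 (printed 160.8751) ✓

r = 36, L = 196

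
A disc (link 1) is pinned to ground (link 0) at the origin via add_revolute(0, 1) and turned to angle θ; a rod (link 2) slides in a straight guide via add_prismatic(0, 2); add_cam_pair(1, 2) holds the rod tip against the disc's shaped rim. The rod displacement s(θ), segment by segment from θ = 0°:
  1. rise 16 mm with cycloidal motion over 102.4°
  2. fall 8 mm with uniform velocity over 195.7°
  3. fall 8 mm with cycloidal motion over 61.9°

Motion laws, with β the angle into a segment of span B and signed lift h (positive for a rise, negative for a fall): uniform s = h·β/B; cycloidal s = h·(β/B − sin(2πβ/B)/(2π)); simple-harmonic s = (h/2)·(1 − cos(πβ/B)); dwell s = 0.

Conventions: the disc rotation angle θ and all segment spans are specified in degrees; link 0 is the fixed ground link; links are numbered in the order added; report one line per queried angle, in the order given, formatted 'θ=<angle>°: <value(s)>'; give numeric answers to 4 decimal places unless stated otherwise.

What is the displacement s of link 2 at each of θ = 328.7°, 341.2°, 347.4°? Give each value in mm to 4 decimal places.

segment 1 (0° to 102.4°, cycloidal, h = 16) is passed completely: s = 0.0000 + (16) = 16.0000
segment 2 (102.4° to 298.1°, uniform, h = -8) is passed completely: s = 16.0000 + (-8) = 8.0000
θ = 328.7° falls in segment 3 (298.1° to 360°, cycloidal, h = -8): β = 328.7 − 298.1 = 30.6°, B = 61.9°; Δs = -8·(0.4943 − sin(2π·0.4943)/(2π)) = -3.9095; s = 8.0000 − 3.9095 = 4.0905
θ = 341.2° falls in segment 3 (298.1° to 360°, cycloidal, h = -8): β = 341.2 − 298.1 = 43.1°, B = 61.9°; Δs = -8·(0.6963 − sin(2π·0.6963)/(2π)) = -6.7717; s = 8.0000 − 6.7717 = 1.2283
θ = 347.4° falls in segment 3 (298.1° to 360°, cycloidal, h = -8): β = 347.4 − 298.1 = 49.3°, B = 61.9°; Δs = -8·(0.7964 − sin(2π·0.7964)/(2π)) = -7.5910; s = 8.0000 − 7.5910 = 0.4090

θ=328.7°: 4.0905
θ=341.2°: 1.2283
θ=347.4°: 0.4090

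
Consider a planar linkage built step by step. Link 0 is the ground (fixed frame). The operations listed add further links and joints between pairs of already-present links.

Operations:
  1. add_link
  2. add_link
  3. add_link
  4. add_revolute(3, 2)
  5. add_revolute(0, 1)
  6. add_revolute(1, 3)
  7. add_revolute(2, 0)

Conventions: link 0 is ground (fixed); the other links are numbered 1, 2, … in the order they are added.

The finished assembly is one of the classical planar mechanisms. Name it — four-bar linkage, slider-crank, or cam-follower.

links: 4 (incl. ground); joints: 4 revolute, 0 prismatic, 0 higher (cam) pair, forming one closed loop
4 links in a single 4R loop → four-bar linkage

four-bar linkage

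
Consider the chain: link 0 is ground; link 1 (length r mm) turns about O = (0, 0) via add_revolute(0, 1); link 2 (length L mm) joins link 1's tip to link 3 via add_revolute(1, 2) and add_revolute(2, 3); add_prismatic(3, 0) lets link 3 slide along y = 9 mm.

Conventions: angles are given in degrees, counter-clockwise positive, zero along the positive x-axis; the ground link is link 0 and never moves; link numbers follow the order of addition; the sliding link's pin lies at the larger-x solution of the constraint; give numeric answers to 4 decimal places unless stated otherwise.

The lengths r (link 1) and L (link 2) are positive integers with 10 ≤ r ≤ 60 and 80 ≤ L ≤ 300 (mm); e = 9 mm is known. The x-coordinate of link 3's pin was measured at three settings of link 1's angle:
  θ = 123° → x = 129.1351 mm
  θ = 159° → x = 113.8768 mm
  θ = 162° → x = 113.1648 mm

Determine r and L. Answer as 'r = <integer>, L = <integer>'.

constraint per measurement: (x − r cos θ)² + (r sin θ − e)² = L²
subtracting the θ₁ and θ₂ equations cancels the r² and L² terms:
r = (x₁² − x₂²) / (2[(x₁cos θ₁ + e sin θ₁) − (x₂cos θ₂ + e sin θ₂)]) = 45.9999 → r = 46
L² = (x₁ − r cos θ₁)² + (r sin θ₁ − e)² = 24649.0003 → L = 157.0000 → L = 157
check at θ₃=162°: x = 113.1648 (printed 113.1648) ✓

r = 46, L = 157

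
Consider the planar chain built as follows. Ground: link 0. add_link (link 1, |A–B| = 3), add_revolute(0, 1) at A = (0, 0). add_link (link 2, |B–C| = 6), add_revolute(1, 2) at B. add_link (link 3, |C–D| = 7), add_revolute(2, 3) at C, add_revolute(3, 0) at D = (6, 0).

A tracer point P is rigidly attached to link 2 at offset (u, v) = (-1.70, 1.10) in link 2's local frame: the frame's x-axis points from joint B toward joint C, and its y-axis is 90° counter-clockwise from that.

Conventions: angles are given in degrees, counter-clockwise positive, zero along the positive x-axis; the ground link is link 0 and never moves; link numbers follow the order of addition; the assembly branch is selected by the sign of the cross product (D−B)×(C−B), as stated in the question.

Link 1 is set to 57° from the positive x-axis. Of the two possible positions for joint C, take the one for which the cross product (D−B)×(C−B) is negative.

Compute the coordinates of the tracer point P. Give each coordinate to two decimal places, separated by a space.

A=(0,0), D=(6.00,0)
B = A + 3.00·(cos57°, sin57°) = (1.6339, 2.5160)
|BD| = 5.0391
circle(B,6.00) ∩ circle(D,7.00): a=1.2297, h=5.8726
  candidates: C₊=(5.6315,6.9903) cross=29.593; C₋=(-0.2328,-3.1862) cross=-29.593
  branch - wants cross < 0 → take C=(-0.2328,-3.1862) (cross=-29.593)
ex = (C−B)/|BC| = (-0.3111,-0.9504); ey = (0.9504,-0.3111)
P = B + -1.70·ex + 1.10·ey = (3.2082,3.7894)

3.21 3.79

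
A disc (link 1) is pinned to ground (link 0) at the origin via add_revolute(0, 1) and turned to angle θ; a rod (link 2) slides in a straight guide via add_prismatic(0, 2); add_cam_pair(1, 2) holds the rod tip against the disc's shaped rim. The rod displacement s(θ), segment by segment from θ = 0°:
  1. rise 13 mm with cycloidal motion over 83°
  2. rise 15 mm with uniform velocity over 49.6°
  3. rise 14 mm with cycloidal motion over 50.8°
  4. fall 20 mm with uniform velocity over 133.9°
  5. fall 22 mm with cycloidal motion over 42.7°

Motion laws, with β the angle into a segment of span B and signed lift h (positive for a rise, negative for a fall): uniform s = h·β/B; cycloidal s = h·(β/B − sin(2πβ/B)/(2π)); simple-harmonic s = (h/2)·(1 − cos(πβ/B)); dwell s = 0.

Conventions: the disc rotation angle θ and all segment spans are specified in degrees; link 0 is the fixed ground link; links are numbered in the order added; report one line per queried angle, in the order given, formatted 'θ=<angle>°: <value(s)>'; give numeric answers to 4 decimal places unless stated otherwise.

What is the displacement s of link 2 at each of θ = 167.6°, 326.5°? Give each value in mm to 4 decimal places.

segment 1 (0° to 83°, cycloidal, h = 13) is passed completely: s = 0.0000 + (13) = 13.0000
segment 2 (83° to 132.6°, uniform, h = 15) is passed completely: s = 13.0000 + (15) = 28.0000
θ = 167.6° falls in segment 3 (132.6° to 183.4°, cycloidal, h = 14): β = 167.6 − 132.6 = 35°, B = 50.8°; Δs = 14·(0.6890 − sin(2π·0.6890)/(2π)) = 11.7121; s = 28.0000 + 11.7121 = 39.7121
segment 3 (132.6° to 183.4°, cycloidal, h = 14) is passed completely: s = 28.0000 + (14) = 42.0000
segment 4 (183.4° to 317.3°, uniform, h = -20) is passed completely: s = 42.0000 + (-20) = 22.0000
θ = 326.5° falls in segment 5 (317.3° to 360°, cycloidal, h = -22): β = 326.5 − 317.3 = 9.2°, B = 42.7°; Δs = -22·(0.2155 − sin(2π·0.2155)/(2π)) = -1.3208; s = 22.0000 − 1.3208 = 20.6792

θ=167.6°: 39.7121
θ=326.5°: 20.6792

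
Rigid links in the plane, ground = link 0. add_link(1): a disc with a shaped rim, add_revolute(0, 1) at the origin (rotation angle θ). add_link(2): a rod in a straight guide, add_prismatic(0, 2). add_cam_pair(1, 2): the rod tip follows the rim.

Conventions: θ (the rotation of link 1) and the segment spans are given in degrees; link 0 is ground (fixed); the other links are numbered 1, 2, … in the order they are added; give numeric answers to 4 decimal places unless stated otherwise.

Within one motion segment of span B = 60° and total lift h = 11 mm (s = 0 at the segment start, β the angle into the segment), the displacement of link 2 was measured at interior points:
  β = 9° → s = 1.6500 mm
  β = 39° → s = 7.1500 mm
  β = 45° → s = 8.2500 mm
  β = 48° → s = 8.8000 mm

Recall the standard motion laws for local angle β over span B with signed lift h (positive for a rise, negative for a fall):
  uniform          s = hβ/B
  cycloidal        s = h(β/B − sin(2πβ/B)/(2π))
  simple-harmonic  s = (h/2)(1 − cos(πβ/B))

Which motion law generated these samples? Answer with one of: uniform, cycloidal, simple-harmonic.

candidates at β/B = r: uniform s = h·r (linear in β); cycloidal s = h·(r − sin(2πr)/(2π)); simple-harmonic s = (h/2)(1 − cos(πr))
β=9°: printed 1.6500 | uniform 1.6500, cycloidal 0.2337, simple-harmonic 0.5995
β=39°: printed 7.1500 | uniform 7.1500, cycloidal 8.5663, simple-harmonic 7.9969
β=45°: printed 8.2500 | uniform 8.2500, cycloidal 10.0007, simple-harmonic 9.3891
β=48°: printed 8.8000 | uniform 8.8000, cycloidal 10.4650, simple-harmonic 9.9496
only one law matches every sample → uniform

uniform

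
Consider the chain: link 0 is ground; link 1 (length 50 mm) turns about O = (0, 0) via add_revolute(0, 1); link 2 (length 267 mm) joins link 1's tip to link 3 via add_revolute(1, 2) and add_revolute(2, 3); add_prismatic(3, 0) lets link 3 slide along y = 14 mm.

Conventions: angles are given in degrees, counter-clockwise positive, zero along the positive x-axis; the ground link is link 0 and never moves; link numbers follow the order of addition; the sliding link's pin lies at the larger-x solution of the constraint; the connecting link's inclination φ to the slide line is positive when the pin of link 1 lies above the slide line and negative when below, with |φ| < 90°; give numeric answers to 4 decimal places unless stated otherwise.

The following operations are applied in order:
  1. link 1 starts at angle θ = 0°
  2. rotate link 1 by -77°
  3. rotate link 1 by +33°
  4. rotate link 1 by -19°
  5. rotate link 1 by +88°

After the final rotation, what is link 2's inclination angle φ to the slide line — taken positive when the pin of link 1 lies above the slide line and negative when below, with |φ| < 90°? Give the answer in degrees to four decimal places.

geometry: r = 50 mm, L = 267 mm, e = 14 mm; θ starts at 0°
rotate link 1 by -77°: θ ← 0° -77° = -77°
rotate link 1 by +33°: θ ← -77° +33° = -44°
rotate link 1 by -19°: θ ← -44° -19° = -63°
rotate link 1 by +88°: θ ← -63° +88° = 25°
h = r sin θ − e = 21.130913 − 14 = 7.130913
sin φ = h / L = 7.130913 / 267 = 0.02670754
φ = arcsin(0.02670754) = 1.530411°

1.5304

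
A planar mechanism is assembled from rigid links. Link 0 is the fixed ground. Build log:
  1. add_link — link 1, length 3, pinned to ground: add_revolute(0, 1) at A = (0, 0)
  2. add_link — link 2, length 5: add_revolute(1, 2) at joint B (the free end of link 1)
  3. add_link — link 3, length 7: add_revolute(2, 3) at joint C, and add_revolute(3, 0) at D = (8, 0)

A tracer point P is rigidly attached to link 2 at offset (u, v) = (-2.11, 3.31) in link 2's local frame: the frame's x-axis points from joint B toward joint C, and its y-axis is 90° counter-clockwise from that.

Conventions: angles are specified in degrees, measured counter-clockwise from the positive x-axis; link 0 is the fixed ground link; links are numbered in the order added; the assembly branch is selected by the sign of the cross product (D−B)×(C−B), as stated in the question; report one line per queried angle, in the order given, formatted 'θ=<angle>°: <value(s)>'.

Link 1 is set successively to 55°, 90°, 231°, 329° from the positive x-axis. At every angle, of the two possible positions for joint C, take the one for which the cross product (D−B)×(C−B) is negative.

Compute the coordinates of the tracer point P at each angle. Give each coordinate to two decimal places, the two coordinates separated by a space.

A=(0,0), D=(8.00,0)
θ=55°: B = A + 3.00·(cos55°, sin55°) = (1.7207, 2.4575)
θ=55°: |BD| = 6.7430
θ=55°: circle(B,5.00) ∩ circle(D,7.00): a=1.5919, h=4.7398
θ=55°:   candidates: C₊=(4.9305,6.2911) cross=31.961; C₋=(1.4757,-2.5365) cross=-31.961
θ=55°:   branch - wants cross < 0 → take C=(1.4757,-2.5365) (cross=-31.961)
θ=55°: ex = (C−B)/|BC| = (-0.0490,-0.9988); ey = (0.9988,-0.0490)
θ=55°: P = B + -2.11·ex + 3.31·ey = (5.1301,4.4027)
θ=90°: B = A + 3.00·(cos90°, sin90°) = (0.0000, 3.0000)
θ=90°: |BD| = 8.5440
θ=90°: circle(B,5.00) ∩ circle(D,7.00): a=2.8675, h=4.0960
θ=90°:   candidates: C₊=(4.1231,5.8284) cross=34.996; C₋=(1.2467,-1.8421) cross=-34.996
θ=90°:   branch - wants cross < 0 → take C=(1.2467,-1.8421) (cross=-34.996)
θ=90°: ex = (C−B)/|BC| = (0.2493,-0.9684); ey = (0.9684,0.2493)
θ=90°: P = B + -2.11·ex + 3.31·ey = (2.6793,5.8687)
θ=231°: B = A + 3.00·(cos231°, sin231°) = (-1.8880, -2.3314)
θ=231°: |BD| = 10.1591
θ=231°: circle(B,5.00) ∩ circle(D,7.00): a=3.8983, h=3.1310
θ=231°:   candidates: C₊=(1.1878,1.6106) cross=31.808; C₋=(2.6249,-4.4842) cross=-31.808
θ=231°:   branch - wants cross < 0 → take C=(2.6249,-4.4842) (cross=-31.808)
θ=231°: ex = (C−B)/|BC| = (0.9026,-0.4306); ey = (0.4306,0.9026)
θ=231°: P = B + -2.11·ex + 3.31·ey = (-2.3673,1.5645)
θ=329°: B = A + 3.00·(cos329°, sin329°) = (2.5715, -1.5451)
θ=329°: |BD| = 5.6441
θ=329°: circle(B,5.00) ∩ circle(D,7.00): a=0.6959, h=4.9513
θ=329°:   candidates: C₊=(1.8854,3.4076) cross=27.946; C₋=(4.5963,-6.1168) cross=-27.946
θ=329°:   branch - wants cross < 0 → take C=(4.5963,-6.1168) (cross=-27.946)
θ=329°: ex = (C−B)/|BC| = (0.4050,-0.9143); ey = (0.9143,0.4050)
θ=329°: P = B + -2.11·ex + 3.31·ey = (4.7435,1.7246)

θ=55°: 5.13 4.40
θ=90°: 2.68 5.87
θ=231°: -2.37 1.56
θ=329°: 4.74 1.72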